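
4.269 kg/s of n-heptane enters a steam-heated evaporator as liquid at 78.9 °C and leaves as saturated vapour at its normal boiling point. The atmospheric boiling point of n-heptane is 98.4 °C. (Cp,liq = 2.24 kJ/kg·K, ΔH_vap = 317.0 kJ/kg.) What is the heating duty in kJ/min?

liquid 78.9→98.4 °C: 43.68 kJ/kg
vaporisation at 98.4 °C: 317 kJ/kg
Δh = 43.68 + 317 = 360.68 kJ/kg
Q = ṁ·Δh = 4.269 kg/s × 360.68 kJ/kg = 1539.7 kJ/s
|Q| = 1539.7 kW = 92385 kJ/min

Q = 92400 kJ/min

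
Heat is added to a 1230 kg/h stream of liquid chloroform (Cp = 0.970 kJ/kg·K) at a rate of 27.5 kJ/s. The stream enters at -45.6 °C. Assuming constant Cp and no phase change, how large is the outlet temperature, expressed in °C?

Q = 27.5 kJ/s = 99000 kJ/h
ΔT = Q/(ṁ·Cp) = 99000/(1230×0.970) = 82.977 K
T_out = -45.6 + 82.977 = 37.377 °C

T_out = 37.4 °C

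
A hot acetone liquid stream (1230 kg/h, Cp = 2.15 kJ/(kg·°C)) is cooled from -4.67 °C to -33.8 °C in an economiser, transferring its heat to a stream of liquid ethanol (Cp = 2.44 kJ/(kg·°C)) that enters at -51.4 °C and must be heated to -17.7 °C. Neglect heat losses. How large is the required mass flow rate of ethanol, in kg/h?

Heat released by hot stream: Q = 1230 × 2.15 × (-4.67 − -33.8) = 77034 kJ/h
Energy balance on cold side (adiabatic exchanger): Q = ṁ_c·Cp_c·(T_c,out − T_c,in)
ṁ_c = 77034 / [2.44 × (-17.7 − -51.4)] = 936.84 kg/h

ṁ_c = 937 kg/h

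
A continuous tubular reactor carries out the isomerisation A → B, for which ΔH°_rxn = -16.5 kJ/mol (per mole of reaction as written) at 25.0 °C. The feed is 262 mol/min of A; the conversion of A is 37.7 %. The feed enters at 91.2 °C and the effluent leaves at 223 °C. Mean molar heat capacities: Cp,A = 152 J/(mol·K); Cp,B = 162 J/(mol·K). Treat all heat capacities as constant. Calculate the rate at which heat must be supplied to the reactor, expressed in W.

Extent of reaction ξ = 0.377 × 262 = 98.774 mol/min
Reaction term: ξ·ΔH°_rxn = 98.774 × -16.5 = -1629.8 kJ/min
Sensible, feed 91.2→25 °C: -2636.3 kJ/min
Outlet flows (mol/min): A 163.23, B 98.774
Sensible, products 25→223 °C: 8080.7 kJ/min
Q = ΔH = 3814.6 kJ/min = 63.577 kW
Heat supplied = 63577 W

Q_in = 63600 W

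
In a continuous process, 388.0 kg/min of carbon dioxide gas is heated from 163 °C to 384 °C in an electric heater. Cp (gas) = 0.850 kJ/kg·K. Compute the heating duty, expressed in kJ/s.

Q = ṁ·Cp·ΔT = 388.0 × 0.850 × (384 − 163) = 72886 kJ/min
Converting: 72886 / 60 s = 1214.8 kW

Q = 1210 kJ/s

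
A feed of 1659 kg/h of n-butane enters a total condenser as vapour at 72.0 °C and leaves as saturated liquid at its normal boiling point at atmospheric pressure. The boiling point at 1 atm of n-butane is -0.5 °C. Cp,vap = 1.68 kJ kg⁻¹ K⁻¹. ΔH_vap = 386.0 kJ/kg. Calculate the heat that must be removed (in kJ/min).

Q_c = 14000 kJ/min

vapour 72.0→-0.5 °C: -121.8 kJ/kg
condensation at -0.5 °C: -386 kJ/kg
Δh = -121.8 + -386 = -507.8 kJ/kg
Q = ṁ·Δh = 1659 kg/h × -507.8 kJ/kg = -842440 kJ/h
|Q| = 234.01 kW = 14041 kJ/min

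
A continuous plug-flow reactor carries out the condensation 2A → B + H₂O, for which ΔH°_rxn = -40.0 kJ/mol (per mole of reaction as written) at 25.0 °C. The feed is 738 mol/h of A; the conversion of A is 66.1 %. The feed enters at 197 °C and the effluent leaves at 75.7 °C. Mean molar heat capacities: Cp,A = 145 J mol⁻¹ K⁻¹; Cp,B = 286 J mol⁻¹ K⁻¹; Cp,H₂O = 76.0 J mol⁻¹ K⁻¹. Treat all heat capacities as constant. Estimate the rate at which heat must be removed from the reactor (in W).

Extent of reaction ξ = 0.661 × 738 / 2 = 243.91 mol/h
Reaction term: ξ·ΔH°_rxn = 243.91 × -40.0 = -9756.4 kJ/h
Sensible, feed 197→25 °C: -18406 kJ/h
Outlet flows (mol/h): A 250.18, B 243.91, H₂O 243.91
Sensible, products 25→75.7 °C: 6315.8 kJ/h
Q = ΔH = -21846 kJ/h = -6.0684 kW
Heat removed = 6068.4 W

Q_out = 6070 W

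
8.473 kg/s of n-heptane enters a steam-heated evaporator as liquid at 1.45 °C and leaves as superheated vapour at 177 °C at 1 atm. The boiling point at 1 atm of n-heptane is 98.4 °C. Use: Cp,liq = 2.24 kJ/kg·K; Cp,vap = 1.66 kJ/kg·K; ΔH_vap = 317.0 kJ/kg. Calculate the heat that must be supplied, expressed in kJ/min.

liquid 1.45→98.4 °C: 217.17 kJ/kg
vaporisation at 98.4 °C: 317 kJ/kg
vapour 98.4→177 °C: 130.48 kJ/kg
Δh = 217.17 + 317 + 130.48 = 664.64 kJ/kg
Q = ṁ·Δh = 8.473 kg/s × 664.64 kJ/kg = 5631.5 kJ/s
|Q| = 5631.5 kW = 337890 kJ/min

Q = 338000 kJ/min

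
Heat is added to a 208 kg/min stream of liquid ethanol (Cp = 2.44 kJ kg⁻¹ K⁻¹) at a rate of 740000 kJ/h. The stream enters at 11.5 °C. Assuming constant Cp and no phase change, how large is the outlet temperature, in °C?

T_out = 35.8 °C

Q = 740000 kJ/h = 12333 kJ/min
ΔT = Q/(ṁ·Cp) = 12333/(208×2.44) = 24.301 K
T_out = 11.5 + 24.301 = 35.801 °C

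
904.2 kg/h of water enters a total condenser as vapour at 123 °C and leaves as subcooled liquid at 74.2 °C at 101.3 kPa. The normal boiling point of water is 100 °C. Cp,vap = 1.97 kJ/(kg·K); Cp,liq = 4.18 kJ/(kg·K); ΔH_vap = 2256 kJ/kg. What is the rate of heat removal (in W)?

Q_c = 605000 W

vapour 123→100 °C: -45.31 kJ/kg
condensation at 100 °C: -2256 kJ/kg
liquid 100→74.2 °C: -107.84 kJ/kg
Δh = -45.31 + -2256 + -107.84 = -2409.2 kJ/kg
Q = ṁ·Δh = 904.2 kg/h × -2409.2 kJ/kg = -2.1784e+06 kJ/h
|Q| = 605.1 kW = 605100 W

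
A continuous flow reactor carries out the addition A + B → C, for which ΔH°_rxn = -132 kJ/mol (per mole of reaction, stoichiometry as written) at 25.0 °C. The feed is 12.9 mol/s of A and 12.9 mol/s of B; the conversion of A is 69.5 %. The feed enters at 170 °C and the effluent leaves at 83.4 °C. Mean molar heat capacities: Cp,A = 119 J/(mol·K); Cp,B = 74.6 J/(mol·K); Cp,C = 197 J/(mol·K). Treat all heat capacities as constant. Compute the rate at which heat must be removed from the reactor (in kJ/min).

Q_out = 83900 kJ/min

Extent of reaction ξ = 0.695 × 12.9 = 8.9655 mol/s
Reaction term: ξ·ΔH°_rxn = 8.9655 × -132 = -1183.4 kJ/s
Sensible, feed 170→25 °C: -362.13 kJ/s
Outlet flows (mol/s): A 3.9345, B 3.9345, C 8.9655
Sensible, products 25→83.4 °C: 147.63 kJ/s
Q = ΔH = -1397.9 kJ/s = -1397.9 kW
Heat removed = 83877 kJ/min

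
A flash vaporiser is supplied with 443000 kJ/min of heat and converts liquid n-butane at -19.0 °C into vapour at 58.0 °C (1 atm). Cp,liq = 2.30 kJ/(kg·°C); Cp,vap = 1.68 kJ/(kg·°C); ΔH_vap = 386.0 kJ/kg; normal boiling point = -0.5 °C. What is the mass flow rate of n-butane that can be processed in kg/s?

ṁ = 14.0 kg/s

Δh = 2.30×(-0.5−-19.0) + 386.0 + 1.68×(58.0−-0.5) = 526.83 kJ/kg
Q = 443000 kJ/min = 7383.3 kJ/s = 7383.3 kJ/s
ṁ = Q/Δh = 7383.3 / 526.83 = 14.015 kg/s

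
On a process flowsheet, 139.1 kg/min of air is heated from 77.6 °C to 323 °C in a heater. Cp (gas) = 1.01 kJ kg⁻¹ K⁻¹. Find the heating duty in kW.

Q = ṁ·Cp·ΔT = 139.1 × 1.01 × (323 − 77.6) = 34476 kJ/min
Converting: 34476 / 60 s = 574.61 kW

Q = 575 kW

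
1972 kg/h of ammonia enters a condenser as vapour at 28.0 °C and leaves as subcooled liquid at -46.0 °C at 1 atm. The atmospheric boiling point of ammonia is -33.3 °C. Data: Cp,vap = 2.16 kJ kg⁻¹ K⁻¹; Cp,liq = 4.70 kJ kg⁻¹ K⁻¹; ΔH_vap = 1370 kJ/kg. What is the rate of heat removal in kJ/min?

vapour 28.0→-33.3 °C: -132.41 kJ/kg
condensation at -33.3 °C: -1370 kJ/kg
liquid -33.3→-46.0 °C: -59.69 kJ/kg
Δh = -132.41 + -1370 + -59.69 = -1562.1 kJ/kg
Q = ṁ·Δh = 1972 kg/h × -1562.1 kJ/kg = -3.0805e+06 kJ/h
|Q| = 855.68 kW = 51341 kJ/min

Q_c = 51300 kJ/min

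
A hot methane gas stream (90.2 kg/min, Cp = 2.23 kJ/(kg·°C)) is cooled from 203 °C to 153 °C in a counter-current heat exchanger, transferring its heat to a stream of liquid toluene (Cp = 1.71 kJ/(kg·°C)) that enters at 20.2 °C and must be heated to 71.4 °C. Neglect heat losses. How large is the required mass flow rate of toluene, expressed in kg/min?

ṁ_c = 115 kg/min

Heat released by hot stream: Q = 90.2 × 2.23 × (203 − 153) = 10057 kJ/min
Energy balance on cold side (adiabatic exchanger): Q = ṁ_c·Cp_c·(T_c,out − T_c,in)
ṁ_c = 10057 / [1.71 × (71.4 − 20.2)] = 114.87 kg/min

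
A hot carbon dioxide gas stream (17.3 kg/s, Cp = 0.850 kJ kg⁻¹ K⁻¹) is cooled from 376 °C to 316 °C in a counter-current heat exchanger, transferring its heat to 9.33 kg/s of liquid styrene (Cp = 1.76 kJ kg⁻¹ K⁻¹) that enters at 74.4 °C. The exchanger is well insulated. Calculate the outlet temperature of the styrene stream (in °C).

T_c,out = 128 °C

Heat released by hot stream: Q = 17.3 × 0.850 × (376 − 316) = 882.3 kJ/s
Energy balance on cold side (adiabatic exchanger): Q = ṁ_c·Cp_c·(T_c,out − T_c,in)
T_c,out = 74.4 + 882.3/(9.33 × 1.76) = 128.13 °C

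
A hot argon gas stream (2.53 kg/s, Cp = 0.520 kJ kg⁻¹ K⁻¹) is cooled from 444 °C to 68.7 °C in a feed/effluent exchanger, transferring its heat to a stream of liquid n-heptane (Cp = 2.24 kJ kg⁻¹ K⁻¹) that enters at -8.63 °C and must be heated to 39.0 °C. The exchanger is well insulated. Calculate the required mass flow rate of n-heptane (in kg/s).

ṁ_c = 4.63 kg/s

Heat released by hot stream: Q = 2.53 × 0.520 × (444 − 68.7) = 493.74 kJ/s
Energy balance on cold side (adiabatic exchanger): Q = ṁ_c·Cp_c·(T_c,out − T_c,in)
ṁ_c = 493.74 / [2.24 × (39.0 − -8.63)] = 4.6278 kg/s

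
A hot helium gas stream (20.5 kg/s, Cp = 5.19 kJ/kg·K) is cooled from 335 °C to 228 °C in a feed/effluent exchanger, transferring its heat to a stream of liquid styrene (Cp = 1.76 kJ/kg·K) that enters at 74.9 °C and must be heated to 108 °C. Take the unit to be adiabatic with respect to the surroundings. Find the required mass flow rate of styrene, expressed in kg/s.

Heat released by hot stream: Q = 20.5 × 5.19 × (335 − 228) = 11384 kJ/s
Energy balance on cold side (adiabatic exchanger): Q = ṁ_c·Cp_c·(T_c,out − T_c,in)
ṁ_c = 11384 / [1.76 × (108 − 74.9)] = 195.42 kg/s

ṁ_c = 195 kg/s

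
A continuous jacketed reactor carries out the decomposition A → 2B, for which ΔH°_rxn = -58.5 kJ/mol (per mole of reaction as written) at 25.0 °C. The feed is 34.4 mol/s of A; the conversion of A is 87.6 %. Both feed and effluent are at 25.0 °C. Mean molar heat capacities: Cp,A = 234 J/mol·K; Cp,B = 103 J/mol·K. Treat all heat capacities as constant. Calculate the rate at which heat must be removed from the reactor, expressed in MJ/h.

Extent of reaction ξ = 0.876 × 34.4 = 30.134 mol/s
Reaction term: ξ·ΔH°_rxn = 30.134 × -58.5 = -1762.9 kJ/s
Q = ΔH = -1762.9 kJ/s = -1762.9 kW
Heat removed = 6346.3 MJ/h

Q_out = 6350 MJ/h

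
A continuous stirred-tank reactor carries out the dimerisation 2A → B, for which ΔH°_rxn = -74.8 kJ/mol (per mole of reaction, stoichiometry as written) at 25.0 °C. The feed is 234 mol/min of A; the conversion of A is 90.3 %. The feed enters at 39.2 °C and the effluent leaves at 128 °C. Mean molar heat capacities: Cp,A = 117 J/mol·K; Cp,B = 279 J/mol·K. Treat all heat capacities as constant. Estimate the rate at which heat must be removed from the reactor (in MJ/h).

Extent of reaction ξ = 0.903 × 234 / 2 = 105.65 mol/min
Reaction term: ξ·ΔH°_rxn = 105.65 × -74.8 = -7902.7 kJ/min
Sensible, feed 39.2→25 °C: -388.77 kJ/min
Outlet flows (mol/min): A 22.698, B 105.65
Sensible, products 25→128 °C: 3309.6 kJ/min
Q = ΔH = -4981.8 kJ/min = -83.031 kW
Heat removed = 298.91 MJ/h

Q_out = 299 MJ/h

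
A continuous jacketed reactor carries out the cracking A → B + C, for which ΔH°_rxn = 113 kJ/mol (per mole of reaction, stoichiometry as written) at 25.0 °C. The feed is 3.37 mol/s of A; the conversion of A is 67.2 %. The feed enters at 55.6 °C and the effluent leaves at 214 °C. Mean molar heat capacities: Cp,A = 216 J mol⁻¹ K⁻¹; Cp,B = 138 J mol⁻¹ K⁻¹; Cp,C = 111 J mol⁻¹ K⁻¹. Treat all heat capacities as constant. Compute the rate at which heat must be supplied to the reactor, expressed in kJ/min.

Extent of reaction ξ = 0.672 × 3.37 = 2.2646 mol/s
Reaction term: ξ·ΔH°_rxn = 2.2646 × 113 = 255.9 kJ/s
Sensible, feed 55.6→25 °C: -22.274 kJ/s
Outlet flows (mol/s): A 1.1054, B 2.2646, C 2.2646
Sensible, products 25→214 °C: 151.7 kJ/s
Q = ΔH = 385.33 kJ/s = 385.33 kW
Heat supplied = 23120 kJ/min

Q_in = 23100 kJ/min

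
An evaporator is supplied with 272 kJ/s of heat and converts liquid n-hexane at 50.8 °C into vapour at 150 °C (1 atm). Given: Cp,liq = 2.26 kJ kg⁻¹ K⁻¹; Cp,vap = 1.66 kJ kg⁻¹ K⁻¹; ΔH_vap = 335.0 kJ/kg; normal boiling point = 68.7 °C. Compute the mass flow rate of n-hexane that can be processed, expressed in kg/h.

Δh = 2.26×(68.7−50.8) + 335.0 + 1.66×(150−68.7) = 510.41 kJ/kg
Q = 272 kJ/s = 272 kJ/s = 979200 kJ/h
ṁ = Q/Δh = 979200 / 510.41 = 1918.5 kg/h

ṁ = 1920 kg/h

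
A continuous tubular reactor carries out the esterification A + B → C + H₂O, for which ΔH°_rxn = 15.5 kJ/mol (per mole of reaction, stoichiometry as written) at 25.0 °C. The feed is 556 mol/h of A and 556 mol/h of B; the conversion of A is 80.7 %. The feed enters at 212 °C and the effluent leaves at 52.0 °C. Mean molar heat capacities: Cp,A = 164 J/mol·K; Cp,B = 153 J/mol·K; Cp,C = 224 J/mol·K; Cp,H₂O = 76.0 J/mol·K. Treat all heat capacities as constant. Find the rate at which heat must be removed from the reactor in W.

Q_out = 5960 W

Extent of reaction ξ = 0.807 × 556 = 448.69 mol/h
Reaction term: ξ·ΔH°_rxn = 448.69 × 15.5 = 6954.7 kJ/h
Sensible, feed 212→25 °C: -32959 kJ/h
Outlet flows (mol/h): A 107.31, B 107.31, C 448.69, H₂O 448.69
Sensible, products 25→52.0 °C: 4552.9 kJ/h
Q = ΔH = -21452 kJ/h = -5.9588 kW
Heat removed = 5958.8 W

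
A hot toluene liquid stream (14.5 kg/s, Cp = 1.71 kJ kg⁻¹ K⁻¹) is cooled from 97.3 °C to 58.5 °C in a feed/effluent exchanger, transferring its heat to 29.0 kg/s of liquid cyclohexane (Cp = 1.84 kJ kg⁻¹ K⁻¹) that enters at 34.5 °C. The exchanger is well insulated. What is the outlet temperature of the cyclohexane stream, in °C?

Heat released by hot stream: Q = 14.5 × 1.71 × (97.3 − 58.5) = 962.05 kJ/s
Energy balance on cold side (adiabatic exchanger): Q = ṁ_c·Cp_c·(T_c,out − T_c,in)
T_c,out = 34.5 + 962.05/(29.0 × 1.84) = 52.529 °C

T_c,out = 52.5 °C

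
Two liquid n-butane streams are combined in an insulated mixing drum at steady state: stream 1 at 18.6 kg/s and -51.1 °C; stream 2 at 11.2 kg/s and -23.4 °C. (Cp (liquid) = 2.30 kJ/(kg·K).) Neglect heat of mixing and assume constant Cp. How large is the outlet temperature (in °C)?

No heat crosses the boundary, so H_out = H_in.
T_out = Σ ṁᵢCp,ᵢTᵢ / Σ ṁᵢCp,ᵢ
      = -2788.8 / 68.54 = -40.689 °C

T_out = -40.7 °C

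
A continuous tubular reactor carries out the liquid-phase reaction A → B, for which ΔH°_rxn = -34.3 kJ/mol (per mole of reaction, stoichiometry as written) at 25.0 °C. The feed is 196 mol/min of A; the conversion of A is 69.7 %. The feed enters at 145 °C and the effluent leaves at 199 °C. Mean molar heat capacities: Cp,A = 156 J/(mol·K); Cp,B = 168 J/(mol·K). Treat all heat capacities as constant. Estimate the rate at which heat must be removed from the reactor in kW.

Q_out = 45.8 kW

Extent of reaction ξ = 0.697 × 196 = 136.61 mol/min
Reaction term: ξ·ΔH°_rxn = 136.61 × -34.3 = -4685.8 kJ/min
Sensible, feed 145→25 °C: -3669.1 kJ/min
Outlet flows (mol/min): A 59.388, B 136.61
Sensible, products 25→199 °C: 5605.5 kJ/min
Q = ΔH = -2749.4 kJ/min = -45.824 kW
Heat removed = 45.824 kW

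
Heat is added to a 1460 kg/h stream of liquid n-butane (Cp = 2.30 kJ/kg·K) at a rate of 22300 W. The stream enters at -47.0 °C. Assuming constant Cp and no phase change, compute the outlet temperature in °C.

Q = 22300 W = 80280 kJ/h
ΔT = Q/(ṁ·Cp) = 80280/(1460×2.30) = 23.907 K
T_out = -47.0 + 23.907 = -23.093 °C

T_out = -23.1 °C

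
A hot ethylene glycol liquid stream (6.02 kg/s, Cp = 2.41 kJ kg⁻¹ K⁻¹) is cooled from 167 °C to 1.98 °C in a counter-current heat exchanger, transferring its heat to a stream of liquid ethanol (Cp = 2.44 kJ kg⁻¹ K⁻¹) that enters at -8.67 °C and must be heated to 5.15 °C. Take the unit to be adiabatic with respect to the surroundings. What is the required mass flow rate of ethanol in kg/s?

ṁ_c = 71.0 kg/s

Heat released by hot stream: Q = 6.02 × 2.41 × (167 − 1.98) = 2394.1 kJ/s
Energy balance on cold side (adiabatic exchanger): Q = ṁ_c·Cp_c·(T_c,out − T_c,in)
ṁ_c = 2394.1 / [2.44 × (5.15 − -8.67)] = 70.999 kg/s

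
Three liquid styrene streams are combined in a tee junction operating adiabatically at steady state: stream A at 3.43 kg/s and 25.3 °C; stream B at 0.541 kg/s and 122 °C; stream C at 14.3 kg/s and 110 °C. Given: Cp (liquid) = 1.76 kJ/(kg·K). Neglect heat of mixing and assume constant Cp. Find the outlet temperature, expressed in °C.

T_out = 94.5 °C

No heat crosses the boundary, so H_out = H_in.
Σ ṁᵢCp,ᵢTᵢ = 3.43×1.76×25.3 + 0.541×1.76×122 + 14.3×1.76×110 = 3037.4
Σ ṁᵢCp,ᵢ = 3.43×1.76 + 0.541×1.76 + 14.3×1.76 = 32.157
T_out = 3037.4 / 32.157 = 94.455 °C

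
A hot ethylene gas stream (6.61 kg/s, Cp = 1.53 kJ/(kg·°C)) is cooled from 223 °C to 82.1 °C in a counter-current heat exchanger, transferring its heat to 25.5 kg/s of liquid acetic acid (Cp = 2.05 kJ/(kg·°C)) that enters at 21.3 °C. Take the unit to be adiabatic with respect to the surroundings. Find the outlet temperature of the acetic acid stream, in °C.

T_c,out = 48.6 °C

Heat released by hot stream: Q = 6.61 × 1.53 × (223 − 82.1) = 1425 kJ/s
Energy balance on cold side (adiabatic exchanger): Q = ṁ_c·Cp_c·(T_c,out − T_c,in)
T_c,out = 21.3 + 1425/(25.5 × 2.05) = 48.559 °C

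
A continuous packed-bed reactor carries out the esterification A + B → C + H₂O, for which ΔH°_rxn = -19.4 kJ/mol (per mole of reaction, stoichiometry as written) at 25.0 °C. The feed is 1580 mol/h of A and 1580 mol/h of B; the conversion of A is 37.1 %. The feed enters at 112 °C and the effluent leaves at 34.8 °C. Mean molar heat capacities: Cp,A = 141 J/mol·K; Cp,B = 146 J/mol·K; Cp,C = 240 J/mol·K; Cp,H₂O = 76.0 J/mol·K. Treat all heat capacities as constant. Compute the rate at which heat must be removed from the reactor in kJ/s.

Q_out = 12.8 kJ/s

Extent of reaction ξ = 0.371 × 1580 = 586.18 mol/h
Reaction term: ξ·ΔH°_rxn = 586.18 × -19.4 = -11372 kJ/h
Sensible, feed 112→25 °C: -39451 kJ/h
Outlet flows (mol/h): A 993.82, B 993.82, C 586.18, H₂O 586.18
Sensible, products 25→34.8 °C: 4610.5 kJ/h
Q = ΔH = -46212 kJ/h = -12.837 kW
Heat removed = 12.837 kJ/s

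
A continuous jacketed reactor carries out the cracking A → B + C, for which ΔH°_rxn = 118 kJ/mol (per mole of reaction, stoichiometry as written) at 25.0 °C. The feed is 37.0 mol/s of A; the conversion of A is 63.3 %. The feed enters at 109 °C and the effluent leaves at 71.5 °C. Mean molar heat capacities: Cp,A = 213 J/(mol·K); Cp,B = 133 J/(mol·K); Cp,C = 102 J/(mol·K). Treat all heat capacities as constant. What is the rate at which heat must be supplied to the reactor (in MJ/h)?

Q_in = 8970 MJ/h

Extent of reaction ξ = 0.633 × 37.0 = 23.421 mol/s
Reaction term: ξ·ΔH°_rxn = 23.421 × 118 = 2763.7 kJ/s
Sensible, feed 109→25 °C: -662 kJ/s
Outlet flows (mol/s): A 13.579, B 23.421, C 23.421
Sensible, products 25→71.5 °C: 390.43 kJ/s
Q = ΔH = 2492.1 kJ/s = 2492.1 kW
Heat supplied = 8971.6 MJ/h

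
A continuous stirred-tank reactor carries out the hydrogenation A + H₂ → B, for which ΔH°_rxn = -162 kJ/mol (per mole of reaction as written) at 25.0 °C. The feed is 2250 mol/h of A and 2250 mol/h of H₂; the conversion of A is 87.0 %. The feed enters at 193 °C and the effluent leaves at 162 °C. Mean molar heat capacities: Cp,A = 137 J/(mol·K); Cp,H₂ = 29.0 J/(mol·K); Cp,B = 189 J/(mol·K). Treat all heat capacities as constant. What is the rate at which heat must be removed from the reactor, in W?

Q_out = 89600 W

Extent of reaction ξ = 0.870 × 2250 = 1957.5 mol/h
Reaction term: ξ·ΔH°_rxn = 1957.5 × -162 = -317120 kJ/h
Sensible, feed 193→25 °C: -62748 kJ/h
Outlet flows (mol/h): A 292.5, H₂ 292.5, B 1957.5
Sensible, products 25→162 °C: 57338 kJ/h
Q = ΔH = -322530 kJ/h = -89.59 kW
Heat removed = 89590 W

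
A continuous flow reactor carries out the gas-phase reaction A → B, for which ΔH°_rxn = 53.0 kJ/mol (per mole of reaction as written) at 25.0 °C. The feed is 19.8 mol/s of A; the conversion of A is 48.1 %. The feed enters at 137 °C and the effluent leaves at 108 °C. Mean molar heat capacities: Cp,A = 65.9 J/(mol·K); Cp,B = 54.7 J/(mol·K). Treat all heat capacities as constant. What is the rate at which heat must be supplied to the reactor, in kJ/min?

Extent of reaction ξ = 0.481 × 19.8 = 9.5238 mol/s
Reaction term: ξ·ΔH°_rxn = 9.5238 × 53.0 = 504.76 kJ/s
Sensible, feed 137→25 °C: -146.14 kJ/s
Outlet flows (mol/s): A 10.276, B 9.5238
Sensible, products 25→108 °C: 99.447 kJ/s
Q = ΔH = 458.07 kJ/s = 458.07 kW
Heat supplied = 27484 kJ/min

Q_in = 27500 kJ/min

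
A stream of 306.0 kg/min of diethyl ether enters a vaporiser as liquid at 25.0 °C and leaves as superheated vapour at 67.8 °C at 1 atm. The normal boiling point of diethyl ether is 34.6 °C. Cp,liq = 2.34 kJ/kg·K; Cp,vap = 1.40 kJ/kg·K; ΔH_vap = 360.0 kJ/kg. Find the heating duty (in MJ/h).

liquid 25.0→34.6 °C: 22.464 kJ/kg
vaporisation at 34.6 °C: 360 kJ/kg
vapour 34.6→67.8 °C: 46.48 kJ/kg
Δh = 22.464 + 360 + 46.48 = 428.94 kJ/kg
Q = ṁ·Δh = 306.0 kg/min × 428.94 kJ/kg = 131260 kJ/min
|Q| = 2187.6 kW = 7875.4 MJ/h

Q = 7880 MJ/h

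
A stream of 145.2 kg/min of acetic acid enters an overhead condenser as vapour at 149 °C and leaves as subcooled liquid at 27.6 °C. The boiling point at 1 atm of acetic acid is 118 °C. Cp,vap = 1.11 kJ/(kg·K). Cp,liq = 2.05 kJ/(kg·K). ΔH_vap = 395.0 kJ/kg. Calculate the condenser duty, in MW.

Q_c = 1.49 MW

vapour 149→118 °C: -34.41 kJ/kg
condensation at 118 °C: -395 kJ/kg
liquid 118→27.6 °C: -185.32 kJ/kg
Δh = -34.41 + -395 + -185.32 = -614.73 kJ/kg
Q = ṁ·Δh = 145.2 kg/min × -614.73 kJ/kg = -89259 kJ/min
|Q| = 1487.6 kW = 1.4876 MW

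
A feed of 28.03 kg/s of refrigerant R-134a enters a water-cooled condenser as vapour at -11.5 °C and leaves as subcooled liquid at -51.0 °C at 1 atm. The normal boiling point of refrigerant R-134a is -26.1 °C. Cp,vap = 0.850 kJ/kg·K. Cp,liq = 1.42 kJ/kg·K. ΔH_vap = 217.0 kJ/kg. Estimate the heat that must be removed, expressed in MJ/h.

vapour -11.5→-26.1 °C: -12.41 kJ/kg
condensation at -26.1 °C: -217 kJ/kg
liquid -26.1→-51.0 °C: -35.358 kJ/kg
Δh = -12.41 + -217 + -35.358 = -264.77 kJ/kg
Q = ṁ·Δh = 28.03 kg/s × -264.77 kJ/kg = -7421.4 kJ/s
|Q| = 7421.4 kW = 26717 MJ/h

Q_c = 26700 MJ/h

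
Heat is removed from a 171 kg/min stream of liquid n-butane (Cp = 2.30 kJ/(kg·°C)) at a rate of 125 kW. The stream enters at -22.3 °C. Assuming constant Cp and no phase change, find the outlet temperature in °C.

Q = 125 kW = 7500 kJ/min
ΔT = Q/(ṁ·Cp) = 7500/(171×2.30) = 19.069 K
T_out = -22.3 − 19.069 = -41.369 °C

T_out = -41.4 °C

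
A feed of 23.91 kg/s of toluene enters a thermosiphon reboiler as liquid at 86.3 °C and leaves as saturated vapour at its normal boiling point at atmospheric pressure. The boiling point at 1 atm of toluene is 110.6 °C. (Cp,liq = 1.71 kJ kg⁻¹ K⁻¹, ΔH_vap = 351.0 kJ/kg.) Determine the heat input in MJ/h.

liquid 86.3→110.6 °C: 41.553 kJ/kg
vaporisation at 110.6 °C: 351 kJ/kg
Δh = 41.553 + 351 = 392.55 kJ/kg
Q = ṁ·Δh = 23.91 kg/s × 392.55 kJ/kg = 9385.9 kJ/s
|Q| = 9385.9 kW = 33789 MJ/h

Q = 33800 MJ/h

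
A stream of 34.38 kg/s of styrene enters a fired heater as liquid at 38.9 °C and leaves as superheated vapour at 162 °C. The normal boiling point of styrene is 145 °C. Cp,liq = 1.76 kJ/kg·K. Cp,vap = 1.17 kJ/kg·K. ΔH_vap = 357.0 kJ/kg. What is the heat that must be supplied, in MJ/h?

Q = 69800 MJ/h

liquid 38.9→145 °C: 186.74 kJ/kg
vaporisation at 145 °C: 357 kJ/kg
vapour 145→162 °C: 19.89 kJ/kg
Δh = 186.74 + 357 + 19.89 = 563.63 kJ/kg
Q = ṁ·Δh = 34.38 kg/s × 563.63 kJ/kg = 19377 kJ/s
|Q| = 19377 kW = 69759 MJ/h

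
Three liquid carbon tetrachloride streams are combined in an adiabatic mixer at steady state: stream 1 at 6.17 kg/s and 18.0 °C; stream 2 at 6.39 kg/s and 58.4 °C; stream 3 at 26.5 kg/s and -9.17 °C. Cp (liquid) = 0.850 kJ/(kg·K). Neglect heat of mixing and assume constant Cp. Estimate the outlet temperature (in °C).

Adiabatic, steady state ⇒ Σ ṁᵢCp,ᵢ(T_out − Tᵢ) = 0
T_out = Σ ṁᵢCp,ᵢTᵢ / Σ ṁᵢCp,ᵢ
      = 205.05 / 33.201 = 6.1759 °C

T_out = 6.18 °C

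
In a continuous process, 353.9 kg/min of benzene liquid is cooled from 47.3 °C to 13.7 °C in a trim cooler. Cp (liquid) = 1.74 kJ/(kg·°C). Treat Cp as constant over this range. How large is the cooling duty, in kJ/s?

Q = ṁ·Cp·ΔT = 353.9 × 1.74 × (13.7 − 47.3) = -20690 kJ/min
Converting: 20690 / 60 s = 344.84 kW

Q_c = 345 kJ/s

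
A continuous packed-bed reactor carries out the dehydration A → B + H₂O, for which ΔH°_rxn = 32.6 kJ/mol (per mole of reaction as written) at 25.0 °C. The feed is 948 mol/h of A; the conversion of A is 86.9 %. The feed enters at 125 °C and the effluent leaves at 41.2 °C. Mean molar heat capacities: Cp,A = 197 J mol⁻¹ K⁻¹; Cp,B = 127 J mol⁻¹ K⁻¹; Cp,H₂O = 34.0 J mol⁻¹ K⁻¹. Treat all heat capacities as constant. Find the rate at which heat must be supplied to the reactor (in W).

Extent of reaction ξ = 0.869 × 948 = 823.81 mol/h
Reaction term: ξ·ΔH°_rxn = 823.81 × 32.6 = 26856 kJ/h
Sensible, feed 125→25 °C: -18676 kJ/h
Outlet flows (mol/h): A 124.19, B 823.81, H₂O 823.81
Sensible, products 25→41.2 °C: 2545 kJ/h
Q = ΔH = 10726 kJ/h = 2.9794 kW
Heat supplied = 2979.4 W

Q_in = 2980 W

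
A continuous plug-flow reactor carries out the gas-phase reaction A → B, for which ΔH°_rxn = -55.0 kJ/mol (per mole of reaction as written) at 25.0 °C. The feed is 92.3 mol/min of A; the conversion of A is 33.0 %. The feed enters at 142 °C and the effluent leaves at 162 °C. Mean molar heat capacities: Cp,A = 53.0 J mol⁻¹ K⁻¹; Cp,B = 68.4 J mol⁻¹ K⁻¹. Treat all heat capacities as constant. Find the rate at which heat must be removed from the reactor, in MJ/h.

Extent of reaction ξ = 0.330 × 92.3 = 30.459 mol/min
Reaction term: ξ·ΔH°_rxn = 30.459 × -55.0 = -1675.2 kJ/min
Sensible, feed 142→25 °C: -572.35 kJ/min
Outlet flows (mol/min): A 61.841, B 30.459
Sensible, products 25→162 °C: 734.45 kJ/min
Q = ΔH = -1513.1 kJ/min = -25.219 kW
Heat removed = 90.789 MJ/h

Q_out = 90.8 MJ/h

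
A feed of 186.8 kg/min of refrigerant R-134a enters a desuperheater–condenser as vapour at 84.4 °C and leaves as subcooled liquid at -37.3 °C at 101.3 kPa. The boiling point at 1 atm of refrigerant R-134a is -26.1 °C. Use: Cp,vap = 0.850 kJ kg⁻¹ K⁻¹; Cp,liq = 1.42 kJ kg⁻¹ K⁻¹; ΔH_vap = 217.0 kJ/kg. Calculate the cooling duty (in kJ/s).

Q_c = 1020 kJ/s

vapour 84.4→-26.1 °C: -93.925 kJ/kg
condensation at -26.1 °C: -217 kJ/kg
liquid -26.1→-37.3 °C: -15.904 kJ/kg
Δh = -93.925 + -217 + -15.904 = -326.83 kJ/kg
Q = ṁ·Δh = 186.8 kg/min × -326.83 kJ/kg = -61052 kJ/min
|Q| = 1017.5 kW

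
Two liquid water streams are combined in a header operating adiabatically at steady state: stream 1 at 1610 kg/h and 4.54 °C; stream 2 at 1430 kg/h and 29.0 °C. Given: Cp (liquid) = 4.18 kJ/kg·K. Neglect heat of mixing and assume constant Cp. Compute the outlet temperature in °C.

T_out = 16.0 °C

No heat crosses the boundary, so H_out = H_in.
T_out = Σ ṁᵢCp,ᵢTᵢ / Σ ṁᵢCp,ᵢ
      = 203900 / 12707 = 16.046 °C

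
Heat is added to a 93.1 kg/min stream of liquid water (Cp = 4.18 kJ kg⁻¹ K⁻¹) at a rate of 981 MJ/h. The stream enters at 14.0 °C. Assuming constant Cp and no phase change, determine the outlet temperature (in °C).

T_out = 56.0 °C

Q = 981 MJ/h = 16350 kJ/min
ΔT = Q/(ṁ·Cp) = 16350/(93.1×4.18) = 42.014 K
T_out = 14.0 + 42.014 = 56.014 °C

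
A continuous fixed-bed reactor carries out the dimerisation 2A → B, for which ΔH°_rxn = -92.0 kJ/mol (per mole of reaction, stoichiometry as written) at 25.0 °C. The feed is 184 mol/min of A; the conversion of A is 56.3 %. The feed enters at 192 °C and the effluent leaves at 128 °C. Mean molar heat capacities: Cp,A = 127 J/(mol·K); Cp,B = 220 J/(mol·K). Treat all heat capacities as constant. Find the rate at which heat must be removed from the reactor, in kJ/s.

Extent of reaction ξ = 0.563 × 184 / 2 = 51.796 mol/min
Reaction term: ξ·ΔH°_rxn = 51.796 × -92.0 = -4765.2 kJ/min
Sensible, feed 192→25 °C: -3902.5 kJ/min
Outlet flows (mol/min): A 80.408, B 51.796
Sensible, products 25→128 °C: 2225.5 kJ/min
Q = ΔH = -6442.2 kJ/min = -107.37 kW
Heat removed = 107.37 kJ/s

Q_out = 107 kJ/s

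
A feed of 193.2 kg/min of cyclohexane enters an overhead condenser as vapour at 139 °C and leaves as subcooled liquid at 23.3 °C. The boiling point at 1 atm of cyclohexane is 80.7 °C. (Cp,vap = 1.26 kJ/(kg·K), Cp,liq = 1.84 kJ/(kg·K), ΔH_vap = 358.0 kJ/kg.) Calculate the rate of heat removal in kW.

vapour 139→80.7 °C: -73.458 kJ/kg
condensation at 80.7 °C: -358 kJ/kg
liquid 80.7→23.3 °C: -105.62 kJ/kg
Δh = -73.458 + -358 + -105.62 = -537.07 kJ/kg
Q = ṁ·Δh = 193.2 kg/min × -537.07 kJ/kg = -103760 kJ/min
|Q| = 1729.4 kW

Q_c = 1730 kW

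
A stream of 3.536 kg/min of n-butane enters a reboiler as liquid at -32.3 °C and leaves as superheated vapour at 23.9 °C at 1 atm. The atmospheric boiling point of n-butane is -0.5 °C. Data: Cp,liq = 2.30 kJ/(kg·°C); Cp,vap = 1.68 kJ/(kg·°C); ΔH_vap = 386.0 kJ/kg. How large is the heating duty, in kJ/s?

liquid -32.3→-0.5 °C: 73.14 kJ/kg
vaporisation at -0.5 °C: 386 kJ/kg
vapour -0.5→23.9 °C: 40.992 kJ/kg
Δh = 73.14 + 386 + 40.992 = 500.13 kJ/kg
Q = ṁ·Δh = 3.536 kg/min × 500.13 kJ/kg = 1768.5 kJ/min
|Q| = 29.474 kW

Q = 29.5 kJ/s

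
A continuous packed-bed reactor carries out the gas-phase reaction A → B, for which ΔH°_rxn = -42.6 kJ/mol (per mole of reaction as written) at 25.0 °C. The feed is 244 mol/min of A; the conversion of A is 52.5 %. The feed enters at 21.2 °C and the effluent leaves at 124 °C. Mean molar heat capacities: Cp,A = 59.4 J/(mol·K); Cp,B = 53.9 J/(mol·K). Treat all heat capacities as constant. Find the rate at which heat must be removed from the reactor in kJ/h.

Extent of reaction ξ = 0.525 × 244 = 128.1 mol/min
Reaction term: ξ·ΔH°_rxn = 128.1 × -42.6 = -5457.1 kJ/min
Sensible, feed 21.2→25 °C: 55.076 kJ/min
Outlet flows (mol/min): A 115.9, B 128.1
Sensible, products 25→124 °C: 1365.1 kJ/min
Q = ΔH = -4036.9 kJ/min = -67.281 kW
Heat removed = 242210 kJ/h

Q_out = 242000 kJ/h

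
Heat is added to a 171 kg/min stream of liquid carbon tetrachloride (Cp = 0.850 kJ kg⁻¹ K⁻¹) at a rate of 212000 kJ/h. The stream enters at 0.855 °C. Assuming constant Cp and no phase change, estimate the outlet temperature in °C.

Q = 212000 kJ/h = 3533.3 kJ/min
ΔT = Q/(ṁ·Cp) = 3533.3/(171×0.850) = 24.309 K
T_out = 0.855 + 24.309 = 25.164 °C

T_out = 25.2 °C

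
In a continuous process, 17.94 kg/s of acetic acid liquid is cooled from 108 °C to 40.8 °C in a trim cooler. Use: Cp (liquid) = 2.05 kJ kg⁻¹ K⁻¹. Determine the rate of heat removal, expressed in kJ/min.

Q = ṁ·Cp·ΔT = 17.94 × 2.05 × (40.8 − 108) = -2471.4 kJ/s
Cooling duty = 148280 kJ/min

Q_c = 148000 kJ/min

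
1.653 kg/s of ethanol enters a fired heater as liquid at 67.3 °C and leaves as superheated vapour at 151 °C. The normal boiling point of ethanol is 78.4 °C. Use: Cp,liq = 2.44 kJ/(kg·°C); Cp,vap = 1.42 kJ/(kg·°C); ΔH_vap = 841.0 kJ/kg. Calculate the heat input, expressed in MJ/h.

Q = 5780 MJ/h

liquid 67.3→78.4 °C: 27.084 kJ/kg
vaporisation at 78.4 °C: 841 kJ/kg
vapour 78.4→151 °C: 103.09 kJ/kg
Δh = 27.084 + 841 + 103.09 = 971.18 kJ/kg
Q = ṁ·Δh = 1.653 kg/s × 971.18 kJ/kg = 1605.4 kJ/s
|Q| = 1605.4 kW = 5779.3 MJ/h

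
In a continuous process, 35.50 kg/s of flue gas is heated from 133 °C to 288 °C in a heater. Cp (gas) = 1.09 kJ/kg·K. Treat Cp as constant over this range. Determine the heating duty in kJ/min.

Q = 360000 kJ/min

Q = ṁ·Cp·ΔT = 35.50 × 1.09 × (288 − 133) = 5997.7 kJ/s
Heating duty = 359860 kJ/min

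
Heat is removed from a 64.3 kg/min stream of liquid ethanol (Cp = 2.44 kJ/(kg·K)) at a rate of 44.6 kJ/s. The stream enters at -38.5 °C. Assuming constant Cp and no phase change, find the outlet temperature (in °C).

T_out = -55.6 °C

Q = 44.6 kJ/s = 2676 kJ/min
ΔT = Q/(ṁ·Cp) = 2676/(64.3×2.44) = 17.056 K
T_out = -38.5 − 17.056 = -55.556 °C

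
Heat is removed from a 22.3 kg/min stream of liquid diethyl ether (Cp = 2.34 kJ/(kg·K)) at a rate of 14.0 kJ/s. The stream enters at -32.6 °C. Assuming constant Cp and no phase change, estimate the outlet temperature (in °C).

T_out = -48.7 °C

Q = 14.0 kJ/s = 840 kJ/min
ΔT = Q/(ṁ·Cp) = 840/(22.3×2.34) = 16.098 K
T_out = -32.6 − 16.098 = -48.698 °C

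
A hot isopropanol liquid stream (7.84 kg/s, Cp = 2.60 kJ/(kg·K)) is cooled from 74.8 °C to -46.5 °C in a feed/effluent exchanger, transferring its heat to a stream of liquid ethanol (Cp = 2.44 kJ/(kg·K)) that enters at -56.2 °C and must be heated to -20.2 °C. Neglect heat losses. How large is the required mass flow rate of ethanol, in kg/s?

ṁ_c = 28.1 kg/s

Heat released by hot stream: Q = 7.84 × 2.60 × (74.8 − -46.5) = 2472.6 kJ/s
Energy balance on cold side (adiabatic exchanger): Q = ṁ_c·Cp_c·(T_c,out − T_c,in)
ṁ_c = 2472.6 / [2.44 × (-20.2 − -56.2)] = 28.149 kg/s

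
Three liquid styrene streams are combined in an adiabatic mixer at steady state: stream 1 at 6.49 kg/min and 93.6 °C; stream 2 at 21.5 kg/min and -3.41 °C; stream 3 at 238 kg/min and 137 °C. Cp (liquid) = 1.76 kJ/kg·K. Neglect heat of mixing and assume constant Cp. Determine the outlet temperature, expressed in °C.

T_out = 125 °C

No heat crosses the boundary, so H_out = H_in.
Σ ṁᵢCp,ᵢTᵢ = 6.49×1.76×93.6 + 21.5×1.76×-3.41 + 238×1.76×137 = 58327
Σ ṁᵢCp,ᵢ = 6.49×1.76 + 21.5×1.76 + 238×1.76 = 468.14
T_out = 58327 / 468.14 = 124.59 °C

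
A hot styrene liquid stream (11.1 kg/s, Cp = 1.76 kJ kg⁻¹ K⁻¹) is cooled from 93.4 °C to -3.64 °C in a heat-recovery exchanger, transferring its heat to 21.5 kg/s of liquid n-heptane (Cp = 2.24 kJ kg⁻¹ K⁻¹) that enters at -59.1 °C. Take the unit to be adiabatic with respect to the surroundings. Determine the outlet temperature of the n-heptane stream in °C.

Heat released by hot stream: Q = 11.1 × 1.76 × (93.4 − -3.64) = 1895.8 kJ/s
Energy balance on cold side (adiabatic exchanger): Q = ṁ_c·Cp_c·(T_c,out − T_c,in)
T_c,out = -59.1 + 1895.8/(21.5 × 2.24) = -19.736 °C

T_c,out = -19.7 °C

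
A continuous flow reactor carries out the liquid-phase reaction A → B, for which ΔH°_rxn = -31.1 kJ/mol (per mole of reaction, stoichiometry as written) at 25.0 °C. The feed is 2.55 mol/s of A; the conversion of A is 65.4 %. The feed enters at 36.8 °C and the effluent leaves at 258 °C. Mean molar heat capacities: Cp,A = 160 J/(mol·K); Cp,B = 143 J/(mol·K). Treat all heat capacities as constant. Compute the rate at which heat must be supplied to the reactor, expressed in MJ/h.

Q_in = 114 MJ/h

Extent of reaction ξ = 0.654 × 2.55 = 1.6677 mol/s
Reaction term: ξ·ΔH°_rxn = 1.6677 × -31.1 = -51.865 kJ/s
Sensible, feed 36.8→25 °C: -4.8144 kJ/s
Outlet flows (mol/s): A 0.8823, B 1.6677
Sensible, products 25→258 °C: 88.458 kJ/s
Q = ΔH = 31.778 kJ/s = 31.778 kW
Heat supplied = 114.4 MJ/h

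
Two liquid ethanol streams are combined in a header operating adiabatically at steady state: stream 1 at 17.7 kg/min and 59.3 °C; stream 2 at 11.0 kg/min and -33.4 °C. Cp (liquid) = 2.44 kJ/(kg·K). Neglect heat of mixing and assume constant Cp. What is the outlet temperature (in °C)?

Adiabatic, steady state ⇒ Σ ṁᵢCp,ᵢ(T_out − Tᵢ) = 0
Σ ṁᵢCp,ᵢTᵢ = 17.7×2.44×59.3 + 11.0×2.44×-33.4 = 1664.6
Σ ṁᵢCp,ᵢ = 17.7×2.44 + 11.0×2.44 = 70.028
T_out = 1664.6 / 70.028 = 23.77 °C

T_out = 23.8 °C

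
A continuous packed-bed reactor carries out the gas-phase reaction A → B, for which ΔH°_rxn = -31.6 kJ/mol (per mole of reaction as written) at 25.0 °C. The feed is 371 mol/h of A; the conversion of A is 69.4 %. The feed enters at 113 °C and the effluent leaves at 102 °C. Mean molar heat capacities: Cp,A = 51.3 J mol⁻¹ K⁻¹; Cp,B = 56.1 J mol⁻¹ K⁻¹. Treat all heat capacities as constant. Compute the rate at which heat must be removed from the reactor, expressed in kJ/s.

Q_out = 2.29 kJ/s

Extent of reaction ξ = 0.694 × 371 = 257.47 mol/h
Reaction term: ξ·ΔH°_rxn = 257.47 × -31.6 = -8136.2 kJ/h
Sensible, feed 113→25 °C: -1674.8 kJ/h
Outlet flows (mol/h): A 113.53, B 257.47
Sensible, products 25→102 °C: 1560.6 kJ/h
Q = ΔH = -8250.4 kJ/h = -2.2918 kW
Heat removed = 2.2918 kJ/s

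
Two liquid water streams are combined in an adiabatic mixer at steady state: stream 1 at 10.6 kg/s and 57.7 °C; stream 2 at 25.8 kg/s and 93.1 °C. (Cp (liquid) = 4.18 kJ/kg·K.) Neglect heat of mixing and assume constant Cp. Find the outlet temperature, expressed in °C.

T_out = 82.8 °C

Energy balance with Q = 0: Σ ṁᵢCp,ᵢ(T_out − Tᵢ) = 0
T_out = Σ ṁᵢCp,ᵢTᵢ / Σ ṁᵢCp,ᵢ
      = 12597 / 152.15 = 82.791 °C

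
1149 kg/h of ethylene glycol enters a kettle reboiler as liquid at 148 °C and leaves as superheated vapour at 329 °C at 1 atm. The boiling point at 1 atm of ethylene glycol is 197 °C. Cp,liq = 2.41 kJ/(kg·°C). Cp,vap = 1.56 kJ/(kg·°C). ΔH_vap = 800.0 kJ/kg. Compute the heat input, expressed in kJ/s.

Q = 359 kJ/s

liquid 148→197 °C: 118.09 kJ/kg
vaporisation at 197 °C: 800 kJ/kg
vapour 197→329 °C: 205.92 kJ/kg
Δh = 118.09 + 800 + 205.92 = 1124 kJ/kg
Q = ṁ·Δh = 1149 kg/h × 1124 kJ/kg = 1.2915e+06 kJ/h
|Q| = 358.75 kW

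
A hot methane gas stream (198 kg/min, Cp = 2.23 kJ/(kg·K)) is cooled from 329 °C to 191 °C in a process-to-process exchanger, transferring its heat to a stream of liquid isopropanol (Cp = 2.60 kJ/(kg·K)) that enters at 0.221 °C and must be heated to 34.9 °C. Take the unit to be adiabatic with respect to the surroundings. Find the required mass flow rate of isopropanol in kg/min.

Heat released by hot stream: Q = 198 × 2.23 × (329 − 191) = 60933 kJ/min
Energy balance on cold side (adiabatic exchanger): Q = ṁ_c·Cp_c·(T_c,out − T_c,in)
ṁ_c = 60933 / [2.60 × (34.9 − 0.221)] = 675.79 kg/min

ṁ_c = 676 kg/min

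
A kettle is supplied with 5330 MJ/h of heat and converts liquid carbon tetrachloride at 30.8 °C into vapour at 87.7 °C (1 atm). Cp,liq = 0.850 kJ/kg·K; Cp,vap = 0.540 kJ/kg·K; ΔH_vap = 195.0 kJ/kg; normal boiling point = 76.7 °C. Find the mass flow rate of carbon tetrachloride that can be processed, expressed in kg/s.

ṁ = 6.17 kg/s

Δh = 0.850×(76.7−30.8) + 195.0 + 0.540×(87.7−76.7) = 239.95 kJ/kg
Q = 5330 MJ/h = 1480.6 kJ/s = 1480.6 kJ/s
ṁ = Q/Δh = 1480.6 / 239.95 = 6.1701 kg/s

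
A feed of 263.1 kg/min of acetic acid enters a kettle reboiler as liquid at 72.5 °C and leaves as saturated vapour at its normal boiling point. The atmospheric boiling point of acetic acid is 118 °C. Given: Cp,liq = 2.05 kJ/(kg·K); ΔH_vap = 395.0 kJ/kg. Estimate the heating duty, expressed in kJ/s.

liquid 72.5→118 °C: 93.275 kJ/kg
vaporisation at 118 °C: 395 kJ/kg
Δh = 93.275 + 395 = 488.27 kJ/kg
Q = ṁ·Δh = 263.1 kg/min × 488.27 kJ/kg = 128470 kJ/min
|Q| = 2141.1 kW

Q = 2140 kJ/s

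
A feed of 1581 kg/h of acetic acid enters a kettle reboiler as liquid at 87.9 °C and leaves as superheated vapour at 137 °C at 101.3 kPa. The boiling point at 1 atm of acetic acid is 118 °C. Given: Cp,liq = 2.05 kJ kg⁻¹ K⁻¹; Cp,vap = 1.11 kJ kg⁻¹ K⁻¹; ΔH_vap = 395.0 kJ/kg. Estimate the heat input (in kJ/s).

Q = 210 kJ/s

liquid 87.9→118 °C: 61.705 kJ/kg
vaporisation at 118 °C: 395 kJ/kg
vapour 118→137 °C: 21.09 kJ/kg
Δh = 61.705 + 395 + 21.09 = 477.79 kJ/kg
Q = ṁ·Δh = 1581 kg/h × 477.79 kJ/kg = 755390 kJ/h
|Q| = 209.83 kW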